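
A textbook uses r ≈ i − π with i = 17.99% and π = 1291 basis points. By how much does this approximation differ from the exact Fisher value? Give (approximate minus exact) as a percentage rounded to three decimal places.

0.581%

Approximate: r ≈ 17.990% − 12.910% = 5.0800%
Exact: (1 + 0.1799)/(1 + 0.1291) − 1 = 4.4992%
Error = 5.0800% − 4.4992% = 0.5808% → 0.581%.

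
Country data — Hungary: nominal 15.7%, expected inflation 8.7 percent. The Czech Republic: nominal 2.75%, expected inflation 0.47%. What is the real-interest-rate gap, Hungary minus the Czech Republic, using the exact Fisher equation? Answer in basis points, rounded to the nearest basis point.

417 basis points

Hungary: (1 + 0.1570)/(1 + 0.0870) − 1 = 6.4397%
The Czech Republic: (1 + 0.0275)/(1 + 0.0047) − 1 = 2.2693%
Differential = 6.4397% − 2.2693% = 4.1704% → 417 basis points.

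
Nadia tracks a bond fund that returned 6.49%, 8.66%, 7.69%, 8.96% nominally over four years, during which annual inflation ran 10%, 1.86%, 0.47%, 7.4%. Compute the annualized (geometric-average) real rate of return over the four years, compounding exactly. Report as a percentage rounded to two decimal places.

Compound the nominal returns: 1.0649 × 1.0866 × 1.0769 × 1.0896 = 1.35775371.
Compound inflation: 1.1000 × 1.0186 × 1.0047 × 1.0740 = 1.20902990.
Deflate: 1.35775371 / 1.20902990 = 1.12301087.
Annualized real rate = 1.12301087^(1/4) − 1 = 2.9428% → 2.94%.

2.94%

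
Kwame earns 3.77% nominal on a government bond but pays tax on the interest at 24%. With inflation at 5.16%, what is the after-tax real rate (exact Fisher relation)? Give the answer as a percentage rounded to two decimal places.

After-tax nominal return = 3.77% × (1 − 0.24) = 2.8652%.
1 + r = 1.028652 / 1.05160 = 0.978178
After-tax real rate = 0.978178 − 1 → -2.18%.

-2.18%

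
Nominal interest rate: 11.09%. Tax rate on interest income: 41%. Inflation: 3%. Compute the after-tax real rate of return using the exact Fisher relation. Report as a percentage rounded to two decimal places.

3.44%

After-tax nominal return = 11.09% × (1 − 0.41) = 6.5431%.
1 + r = 1.065431 / 1.03000 = 1.034399
After-tax real rate = 1.034399 − 1 → 3.44%.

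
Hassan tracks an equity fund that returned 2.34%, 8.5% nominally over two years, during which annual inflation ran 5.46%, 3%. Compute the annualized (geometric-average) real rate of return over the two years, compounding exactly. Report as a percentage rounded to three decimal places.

1.106%

Compound the nominal returns: 1.0234 × 1.0850 = 1.11038900.
Compound inflation: 1.0546 × 1.0300 = 1.08623800.
Deflate: 1.11038900 / 1.08623800 = 1.02223362.
Annualized real rate = 1.02223362^(1/2) − 1 = 1.1056% → 1.106%.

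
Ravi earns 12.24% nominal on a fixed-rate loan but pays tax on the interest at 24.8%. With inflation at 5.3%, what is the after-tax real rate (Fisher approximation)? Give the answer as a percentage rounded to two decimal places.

3.90%

After-tax nominal return = 12.24% × (1 − 0.248) = 9.20448%.
r ≈ 9.20448% − 5.3% → 3.90%.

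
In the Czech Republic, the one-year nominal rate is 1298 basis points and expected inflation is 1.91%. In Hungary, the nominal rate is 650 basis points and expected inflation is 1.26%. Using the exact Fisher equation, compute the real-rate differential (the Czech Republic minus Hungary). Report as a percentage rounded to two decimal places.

5.69%

The Czech Republic: (1 + 0.1298)/(1 + 0.0191) − 1 = 10.8625%
Hungary: (1 + 0.0650)/(1 + 0.0126) − 1 = 5.1748%
Differential = 10.8625% − 5.1748% = 5.6877% → 5.69%.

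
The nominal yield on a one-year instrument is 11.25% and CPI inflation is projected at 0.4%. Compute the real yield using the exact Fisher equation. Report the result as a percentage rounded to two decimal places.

By the Fisher identity, 1 + r = (1 + i)/(1 + π).
1 + r = 1.11250 / 1.00400 = 1.108068
r = 1.108068 − 1 = 10.8068%, i.e. 10.81%.

10.81%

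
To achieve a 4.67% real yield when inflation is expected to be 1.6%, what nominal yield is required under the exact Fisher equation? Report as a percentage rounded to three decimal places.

(1 + i) = (1 + r)(1 + π) = 1.04670 × 1.01600 = 1.0634472
i = 1.0634472 − 1, so the required nominal rate is 6.345%.

6.345%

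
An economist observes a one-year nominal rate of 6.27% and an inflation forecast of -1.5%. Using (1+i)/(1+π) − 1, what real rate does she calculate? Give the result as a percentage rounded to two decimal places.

7.89%

By the Fisher identity, 1 + r = (1 + i)/(1 + π).
1 + r = 1.06270 / 0.98500 = 1.078883
r = 1.078883 − 1 = 7.8883%, i.e. 7.89%.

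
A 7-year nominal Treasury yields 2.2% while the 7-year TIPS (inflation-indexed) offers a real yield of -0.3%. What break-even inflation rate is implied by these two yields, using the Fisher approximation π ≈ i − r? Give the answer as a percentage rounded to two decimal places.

π ≈ i − r = 2.2% − (-0.3%) → 2.50%.

2.50%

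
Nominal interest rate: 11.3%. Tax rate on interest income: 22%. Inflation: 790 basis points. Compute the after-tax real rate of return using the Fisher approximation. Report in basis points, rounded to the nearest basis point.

91 basis points

After-tax nominal return = 11.3% × (1 − 0.22) = 8.8140%.
r ≈ 8.8140% − 7.9% → 91 basis points.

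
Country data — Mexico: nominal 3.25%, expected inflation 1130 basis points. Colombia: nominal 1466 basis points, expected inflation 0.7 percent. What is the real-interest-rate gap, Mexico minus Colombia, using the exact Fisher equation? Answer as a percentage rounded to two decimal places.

-21.10%

Mexico: (1 + 0.0325)/(1 + 0.1130) − 1 = -7.2327%
Colombia: (1 + 0.1466)/(1 + 0.0070) − 1 = 13.8630%
Differential = -7.2327% − 13.8630% = -21.0957% → -21.10%.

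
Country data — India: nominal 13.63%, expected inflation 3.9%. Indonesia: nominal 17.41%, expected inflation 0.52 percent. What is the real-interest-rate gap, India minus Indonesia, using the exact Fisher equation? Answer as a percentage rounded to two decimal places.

-7.44%

India: (1 + 0.1363)/(1 + 0.0390) − 1 = 9.3648%
Indonesia: (1 + 0.1741)/(1 + 0.0052) − 1 = 16.8026%
Differential = 9.3648% − 16.8026% = -7.4379% → -7.44%.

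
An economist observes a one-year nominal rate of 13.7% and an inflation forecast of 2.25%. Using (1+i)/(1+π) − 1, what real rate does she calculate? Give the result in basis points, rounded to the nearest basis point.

1120 basis points

By the Fisher relation, 1 + r = (1 + i)/(1 + π).
1 + r = 1.13700 / 1.02250 = 1.111980
r = 1.111980 − 1 = 11.1980%, i.e. 1120 basis points.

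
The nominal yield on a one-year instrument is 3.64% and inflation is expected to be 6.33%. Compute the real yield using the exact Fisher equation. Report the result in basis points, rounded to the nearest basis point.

-253 basis points

By the Fisher identity, 1 + r = (1 + i)/(1 + π).
1 + r = 1.03640 / 1.06330 = 0.974701
r = 0.974701 − 1 = -2.5299%, i.e. -253 basis points.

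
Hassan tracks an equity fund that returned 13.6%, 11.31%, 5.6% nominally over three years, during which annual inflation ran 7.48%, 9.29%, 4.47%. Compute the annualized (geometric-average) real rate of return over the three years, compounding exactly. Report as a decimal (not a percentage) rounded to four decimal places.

0.0286

Compound the nominal returns: 1.1360 × 1.1131 × 1.0560 = 1.335292570.
Compound inflation: 1.0748 × 1.0929 × 1.0447 = 1.227155727.
Deflate: 1.335292570 / 1.227155727 = 1.088119902.
Annualized real rate = 1.088119902^(1/3) − 1 = 2.85504% → 0.0286.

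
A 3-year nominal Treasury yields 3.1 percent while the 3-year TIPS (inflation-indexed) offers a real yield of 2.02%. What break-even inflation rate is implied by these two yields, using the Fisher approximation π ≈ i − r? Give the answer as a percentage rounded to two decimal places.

1.08%

π ≈ i − r = 3.1% − 2.02% → 1.08%.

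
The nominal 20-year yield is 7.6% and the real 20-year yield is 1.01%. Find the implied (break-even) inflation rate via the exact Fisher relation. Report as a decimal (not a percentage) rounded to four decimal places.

(1 + π) = (1 + i)/(1 + r) = 1.07600 / 1.01010 = 1.065241
Break-even inflation = 1.065241 − 1 → 0.0652.

0.0652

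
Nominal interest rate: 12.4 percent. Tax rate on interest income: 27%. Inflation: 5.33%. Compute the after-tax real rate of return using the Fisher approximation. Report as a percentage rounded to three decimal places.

After-tax nominal return = 12.4% × (1 − 0.27) = 9.0520%.
r ≈ 9.0520% − 5.33% → 3.722%.

3.722%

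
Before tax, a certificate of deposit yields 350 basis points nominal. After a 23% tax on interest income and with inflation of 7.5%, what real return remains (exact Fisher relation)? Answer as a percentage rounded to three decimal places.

After-tax nominal return = 3.5% × (1 − 0.23) = 2.6950%.
1 + r = 1.02695 / 1.07500 = 0.955302
After-tax real rate = 0.955302 − 1 → -4.470%.

-4.470%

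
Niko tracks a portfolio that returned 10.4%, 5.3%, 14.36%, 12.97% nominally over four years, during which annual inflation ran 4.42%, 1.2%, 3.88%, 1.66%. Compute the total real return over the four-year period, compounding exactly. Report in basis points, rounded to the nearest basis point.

3458 basis points

Nominal growth factor = 1.1040 × 1.0530 × 1.1436 × 1.1297 = 1.501878
Price-level growth factor = 1.0442 × 1.0120 × 1.0388 × 1.0166 = 1.115954
Real growth factor = 1.501878 / 1.115954 = 1.345825
Total real return = 1.345825 − 1 → 3458 basis points.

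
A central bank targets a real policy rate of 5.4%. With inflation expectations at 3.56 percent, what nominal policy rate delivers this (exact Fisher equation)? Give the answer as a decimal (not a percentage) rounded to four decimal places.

(1 + i) = (1 + r)(1 + π) = 1.05400 × 1.03560 = 1.0915224
i = 1.0915224 − 1, so the required nominal rate is 0.0915.

0.0915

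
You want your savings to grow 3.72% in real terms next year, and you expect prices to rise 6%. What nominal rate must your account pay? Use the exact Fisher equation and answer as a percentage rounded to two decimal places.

9.94%

(1 + i) = (1 + r)(1 + π) = 1.03720 × 1.06000 = 1.099432
i = 1.099432 − 1, so the required nominal rate is 9.94%.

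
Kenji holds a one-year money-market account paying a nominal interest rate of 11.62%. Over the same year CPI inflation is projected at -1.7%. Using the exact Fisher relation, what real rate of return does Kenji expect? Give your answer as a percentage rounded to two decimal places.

1 + r = 1.11620 / 0.98300 = 1.135504
r = 1.135504 − 1 = 13.5504%, i.e. 13.55%.

13.55%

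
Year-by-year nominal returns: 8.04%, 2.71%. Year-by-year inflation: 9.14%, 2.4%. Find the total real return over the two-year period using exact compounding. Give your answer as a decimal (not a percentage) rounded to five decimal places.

-0.00708

Compound the nominal returns: 1.0804 × 1.0271 = 1.109679.
Compound inflation: 1.0914 × 1.0240 = 1.117594.
Deflate: 1.109679 / 1.117594 = 0.992918.
Total real return = 0.992918 − 1 → -0.00708.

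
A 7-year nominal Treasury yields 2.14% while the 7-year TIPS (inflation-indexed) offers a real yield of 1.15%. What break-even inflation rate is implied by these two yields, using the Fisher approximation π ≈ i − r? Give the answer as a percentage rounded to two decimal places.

0.99%

π ≈ i − r = 2.14% − 1.15% → 0.99%.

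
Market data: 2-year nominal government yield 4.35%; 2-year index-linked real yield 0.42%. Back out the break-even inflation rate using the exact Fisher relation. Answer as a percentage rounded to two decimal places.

3.91%

(1 + π) = (1 + i)/(1 + r) = 1.04350 / 1.00420 = 1.039136
Break-even inflation = 1.039136 − 1 → 3.91%.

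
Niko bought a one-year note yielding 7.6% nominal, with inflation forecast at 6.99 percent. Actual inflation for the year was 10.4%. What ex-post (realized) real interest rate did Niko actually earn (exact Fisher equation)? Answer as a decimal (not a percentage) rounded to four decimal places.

Ex-post: (1 + 0.0760)/(1 + 0.1040) − 1 = -2.5362%
So the realized real rate is -0.0254.

-0.0254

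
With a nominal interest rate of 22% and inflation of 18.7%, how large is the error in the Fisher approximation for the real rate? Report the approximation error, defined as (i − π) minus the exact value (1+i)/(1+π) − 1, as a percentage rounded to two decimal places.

Approximate: r ≈ 22.000% − 18.700% = 3.3000%
Exact: (1 + 0.2200)/(1 + 0.1870) − 1 = 2.7801%
Error = 3.3000% − 2.7801% = 0.5199% → 0.52%.

0.52%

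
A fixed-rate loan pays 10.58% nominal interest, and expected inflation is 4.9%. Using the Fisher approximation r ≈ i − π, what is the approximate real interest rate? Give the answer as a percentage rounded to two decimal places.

5.68%

r ≈ i − π = 10.58% − 4.9% = 5.68%.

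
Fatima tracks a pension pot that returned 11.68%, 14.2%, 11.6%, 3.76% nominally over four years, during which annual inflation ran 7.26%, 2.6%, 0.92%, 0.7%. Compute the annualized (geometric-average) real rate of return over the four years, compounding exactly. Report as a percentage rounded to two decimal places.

Compound the nominal returns: 1.1168 × 1.1420 × 1.1160 × 1.0376 = 1.47684755.
Compound inflation: 1.0726 × 1.0260 × 1.0092 × 1.0070 = 1.11838637.
Deflate: 1.47684755 / 1.11838637 = 1.32051641.
Annualized real rate = 1.32051641^(1/4) − 1 = 7.1978% → 7.20%.

7.20%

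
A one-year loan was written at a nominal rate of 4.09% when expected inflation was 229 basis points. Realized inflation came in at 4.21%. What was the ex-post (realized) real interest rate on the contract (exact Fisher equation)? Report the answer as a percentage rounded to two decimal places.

-0.12%

Ex-post: (1 + 0.0409)/(1 + 0.0421) − 1 = -0.1152%
So the realized real rate is -0.12%.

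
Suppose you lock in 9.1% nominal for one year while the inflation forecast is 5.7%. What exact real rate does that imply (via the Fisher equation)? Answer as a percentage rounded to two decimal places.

By the Fisher equation, 1 + r = (1 + i)/(1 + π).
1 + r = 1.09100 / 1.05700 = 1.032167
r = 1.032167 − 1 = 3.2167%, i.e. 3.22%.

3.22%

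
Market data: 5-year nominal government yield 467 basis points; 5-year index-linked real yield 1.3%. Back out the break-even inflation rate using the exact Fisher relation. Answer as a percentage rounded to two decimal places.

3.33%

(1 + π) = (1 + i)/(1 + r) = 1.04670 / 1.01300 = 1.033268
Break-even inflation = 1.033268 − 1 → 3.33%.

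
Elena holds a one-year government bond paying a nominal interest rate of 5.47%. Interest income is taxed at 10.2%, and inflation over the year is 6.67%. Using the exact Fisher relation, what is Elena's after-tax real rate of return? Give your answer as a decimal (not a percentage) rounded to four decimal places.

After-tax nominal return = 5.47% × (1 − 0.102) = 4.91206%.
1 + r = 1.0491206 / 1.06670 = 0.983520
After-tax real rate = 0.983520 − 1 → -0.0165.

-0.0165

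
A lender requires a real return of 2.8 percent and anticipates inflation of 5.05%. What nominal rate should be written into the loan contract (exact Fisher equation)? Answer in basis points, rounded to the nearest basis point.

(1 + i) = (1 + r)(1 + π) = 1.02800 × 1.05050 = 1.079914
i = 1.079914 − 1, so the required nominal rate is 799 basis points.

799 basis points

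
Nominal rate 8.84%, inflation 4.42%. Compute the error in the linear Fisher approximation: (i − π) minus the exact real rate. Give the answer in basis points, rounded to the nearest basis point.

19 basis points

Approximate: r ≈ 8.840% − 4.420% = 4.4200%
Exact: (1 + 0.0884)/(1 + 0.0442) − 1 = 4.2329%
Error = 4.4200% − 4.2329% = 0.1871% → 19 basis points.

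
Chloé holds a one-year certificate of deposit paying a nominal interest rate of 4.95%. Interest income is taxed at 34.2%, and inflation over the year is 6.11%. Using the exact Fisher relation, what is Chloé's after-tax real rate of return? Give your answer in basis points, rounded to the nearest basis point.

-269 basis points

After-tax nominal return = 4.95% × (1 − 0.342) = 3.2571%.
1 + r = 1.032571 / 1.06110 = 0.973114
After-tax real rate = 0.973114 − 1 → -269 basis points.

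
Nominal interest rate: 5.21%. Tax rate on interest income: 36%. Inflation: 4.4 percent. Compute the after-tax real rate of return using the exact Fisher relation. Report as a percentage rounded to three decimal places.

After-tax nominal return = 5.21% × (1 − 0.36) = 3.3344%.
1 + r = 1.033344 / 1.04400 = 0.989793
After-tax real rate = 0.989793 − 1 → -1.021%.

-1.021%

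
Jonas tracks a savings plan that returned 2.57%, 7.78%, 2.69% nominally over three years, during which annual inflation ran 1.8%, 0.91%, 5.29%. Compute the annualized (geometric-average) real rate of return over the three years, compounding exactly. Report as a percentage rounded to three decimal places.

1.626%

Compound the nominal returns: 1.0257 × 1.0778 × 1.0269 = 1.13523740.
Compound inflation: 1.0180 × 1.0091 × 1.0529 = 1.08160606.
Deflate: 1.13523740 / 1.08160606 = 1.04958491.
Annualized real rate = 1.04958491^(1/3) − 1 = 1.6262% → 1.626%.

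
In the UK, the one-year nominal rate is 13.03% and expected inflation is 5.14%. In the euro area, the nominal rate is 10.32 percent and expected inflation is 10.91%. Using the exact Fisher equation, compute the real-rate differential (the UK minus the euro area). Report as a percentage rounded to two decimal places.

The UK: (1 + 0.1303)/(1 + 0.0514) − 1 = 7.5043%
The euro area: (1 + 0.1032)/(1 + 0.1091) − 1 = -0.5320%
Differential = 7.5043% − (-0.5320%) = 8.0362% → 8.04%.

8.04%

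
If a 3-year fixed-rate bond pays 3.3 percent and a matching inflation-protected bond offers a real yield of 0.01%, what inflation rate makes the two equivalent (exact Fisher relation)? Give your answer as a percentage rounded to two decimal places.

(1 + π) = (1 + i)/(1 + r) = 1.03300 / 1.00010 = 1.032897
Break-even inflation = 1.032897 − 1 → 3.29%.

3.29%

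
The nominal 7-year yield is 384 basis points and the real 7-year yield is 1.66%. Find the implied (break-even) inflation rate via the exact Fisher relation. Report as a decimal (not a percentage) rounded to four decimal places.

0.0214

(1 + π) = (1 + i)/(1 + r) = 1.03840 / 1.01660 = 1.021444
Break-even inflation = 1.021444 − 1 → 0.0214.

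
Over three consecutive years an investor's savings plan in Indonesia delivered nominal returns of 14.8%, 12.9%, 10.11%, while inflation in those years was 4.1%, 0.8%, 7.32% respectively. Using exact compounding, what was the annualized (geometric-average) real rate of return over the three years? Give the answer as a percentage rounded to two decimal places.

8.22%

Compound the nominal returns: 1.1480 × 1.1290 × 1.1011 = 1.42712690.
Compound inflation: 1.0410 × 1.0080 × 1.0732 = 1.12613881.
Deflate: 1.42712690 / 1.12613881 = 1.26727442.
Annualized real rate = 1.26727442^(1/3) − 1 = 8.2157% → 8.22%.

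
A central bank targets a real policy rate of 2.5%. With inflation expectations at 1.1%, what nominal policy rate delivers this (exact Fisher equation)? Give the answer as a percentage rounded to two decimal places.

(1 + i) = (1 + r)(1 + π) = 1.02500 × 1.01100 = 1.036275
i = 1.036275 − 1, so the required nominal rate is 3.63%.

3.63%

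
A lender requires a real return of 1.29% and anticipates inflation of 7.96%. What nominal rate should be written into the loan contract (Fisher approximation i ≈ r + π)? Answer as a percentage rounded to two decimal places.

i ≈ r + π = 1.29% + 7.96% = 9.25%.

9.25%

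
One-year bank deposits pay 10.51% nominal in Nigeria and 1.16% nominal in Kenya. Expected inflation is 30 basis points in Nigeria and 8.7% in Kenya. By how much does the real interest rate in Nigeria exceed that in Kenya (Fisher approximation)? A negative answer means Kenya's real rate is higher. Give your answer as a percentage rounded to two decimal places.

Nigeria: 10.51% − 0.3% = 10.210%
Kenya: 1.16% − 8.7% = -7.540%
Differential = 17.750% → 17.75%.

17.75%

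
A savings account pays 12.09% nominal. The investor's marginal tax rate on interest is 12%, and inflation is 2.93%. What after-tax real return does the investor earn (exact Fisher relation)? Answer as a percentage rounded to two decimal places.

After-tax nominal return = 12.09% × (1 − 0.12) = 10.6392%.
1 + r = 1.106392 / 1.02930 = 1.074898
After-tax real rate = 1.074898 − 1 → 7.49%.

7.49%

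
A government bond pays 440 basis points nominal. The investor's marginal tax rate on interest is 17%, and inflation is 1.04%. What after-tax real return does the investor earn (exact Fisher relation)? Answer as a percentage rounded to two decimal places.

After-tax nominal return = 4.4% × (1 − 0.17) = 3.6520%.
1 + r = 1.03652 / 1.01040 = 1.025851
After-tax real rate = 1.025851 − 1 → 2.59%.

2.59%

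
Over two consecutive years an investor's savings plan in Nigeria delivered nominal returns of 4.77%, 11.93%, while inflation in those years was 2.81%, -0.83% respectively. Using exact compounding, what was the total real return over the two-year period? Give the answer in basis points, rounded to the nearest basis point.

1502 basis points

Nominal growth factor = 1.0477 × 1.1193 = 1.172691
Price-level growth factor = 1.0281 × 0.9917 = 1.019567
Real growth factor = 1.172691 / 1.019567 = 1.150185
Total real return = 1.150185 − 1 → 1502 basis points.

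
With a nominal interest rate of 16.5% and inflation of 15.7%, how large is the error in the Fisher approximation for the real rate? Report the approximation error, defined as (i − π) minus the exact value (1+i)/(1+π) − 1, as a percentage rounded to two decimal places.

0.11%

Approximate: r ≈ 16.500% − 15.700% = 0.8000%
Exact: (1 + 0.1650)/(1 + 0.1570) − 1 = 0.6914%
Error = 0.8000% − 0.6914% = 0.1086% → 0.11%.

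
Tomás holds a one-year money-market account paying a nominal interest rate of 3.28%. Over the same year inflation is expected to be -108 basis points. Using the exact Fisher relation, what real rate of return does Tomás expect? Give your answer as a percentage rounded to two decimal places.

4.41%

1 + r = 1.03280 / 0.98920 = 1.044076
r = 1.044076 − 1 = 4.4076%, i.e. 4.41%.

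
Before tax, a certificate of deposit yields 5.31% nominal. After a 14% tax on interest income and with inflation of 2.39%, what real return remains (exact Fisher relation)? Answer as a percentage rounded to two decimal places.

2.13%

After-tax nominal return = 5.31% × (1 − 0.14) = 4.5666%.
1 + r = 1.045666 / 1.02390 = 1.021258
After-tax real rate = 1.021258 − 1 → 2.13%.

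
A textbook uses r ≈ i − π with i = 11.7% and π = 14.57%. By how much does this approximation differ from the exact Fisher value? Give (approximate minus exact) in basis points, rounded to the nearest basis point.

-36 basis points

Approximate: r ≈ 11.700% − 14.570% = -2.8700%
Exact: (1 + 0.1170)/(1 + 0.1457) − 1 = -2.50502%
Error = -2.8700% − (-2.50502%) = -0.36498% → -36 basis points.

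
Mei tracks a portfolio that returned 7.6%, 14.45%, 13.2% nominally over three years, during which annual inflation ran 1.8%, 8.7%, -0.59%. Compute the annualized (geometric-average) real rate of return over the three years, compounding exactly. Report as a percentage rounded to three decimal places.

Nominal growth factor = 1.0760 × 1.1445 × 1.1320 = 1.39403762
Price-level growth factor = 1.0180 × 1.0870 × 0.9941 = 1.10003726
Real growth factor = 1.39403762 / 1.10003726 = 1.26726400
Annualized real rate = 1.26726400^(1/3) − 1 = 8.2154% → 8.215%.

8.215%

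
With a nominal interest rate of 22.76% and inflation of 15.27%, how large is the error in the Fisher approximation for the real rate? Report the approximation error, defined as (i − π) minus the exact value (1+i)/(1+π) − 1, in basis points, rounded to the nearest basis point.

Approximate: r ≈ 22.760% − 15.270% = 7.4900%
Exact: (1 + 0.2276)/(1 + 0.1527) − 1 = 6.4978%
Error = 7.4900% − 6.4978% = 0.9922% → 99 basis points.

99 basis points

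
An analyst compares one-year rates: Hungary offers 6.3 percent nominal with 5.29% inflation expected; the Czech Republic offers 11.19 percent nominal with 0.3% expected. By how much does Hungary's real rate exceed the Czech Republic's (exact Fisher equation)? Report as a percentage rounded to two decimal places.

-9.90%

Hungary: (1 + 0.0630)/(1 + 0.0529) − 1 = 0.9593%
The Czech Republic: (1 + 0.1119)/(1 + 0.0030) − 1 = 10.8574%
Differential = 0.9593% − 10.8574% = -9.8982% → -9.90%.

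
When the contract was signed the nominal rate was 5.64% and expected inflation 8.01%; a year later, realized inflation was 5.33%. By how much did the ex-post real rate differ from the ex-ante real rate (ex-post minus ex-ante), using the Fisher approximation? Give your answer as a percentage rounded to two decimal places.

2.68%

Ex-ante: 5.64% − 8.01% = -2.370%
Ex-post: 5.64% − 5.33% = 0.310%
Difference (ex-post − ex-ante) = 2.6800% → 2.68%.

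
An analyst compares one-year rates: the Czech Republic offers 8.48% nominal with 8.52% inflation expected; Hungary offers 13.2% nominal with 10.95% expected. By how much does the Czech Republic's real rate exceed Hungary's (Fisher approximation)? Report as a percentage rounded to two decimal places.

The Czech Republic: 8.48% − 8.52% = -0.040%
Hungary: 13.2% − 10.95% = 2.250%
Differential = -2.290% → -2.29%.

-2.29%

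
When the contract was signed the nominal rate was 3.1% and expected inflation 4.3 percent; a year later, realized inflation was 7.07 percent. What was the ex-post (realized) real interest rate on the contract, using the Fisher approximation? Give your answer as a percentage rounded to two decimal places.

-3.97%

Ex-post: 3.1% − 7.07% = -3.970%
So the realized real rate is -3.97%.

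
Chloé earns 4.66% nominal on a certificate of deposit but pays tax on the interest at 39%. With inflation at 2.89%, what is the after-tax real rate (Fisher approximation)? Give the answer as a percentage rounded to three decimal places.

-0.047%

After-tax nominal return = 4.66% × (1 − 0.39) = 2.8426%.
r ≈ 2.8426% − 2.89% → -0.047%.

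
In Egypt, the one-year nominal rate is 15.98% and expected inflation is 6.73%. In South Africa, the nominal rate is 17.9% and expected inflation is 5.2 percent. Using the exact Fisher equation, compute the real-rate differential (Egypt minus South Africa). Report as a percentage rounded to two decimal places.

-3.41%

Egypt: (1 + 0.1598)/(1 + 0.0673) − 1 = 8.6667%
South Africa: (1 + 0.1790)/(1 + 0.0520) − 1 = 12.0722%
Differential = 8.6667% − 12.0722% = -3.4055% → -3.41%.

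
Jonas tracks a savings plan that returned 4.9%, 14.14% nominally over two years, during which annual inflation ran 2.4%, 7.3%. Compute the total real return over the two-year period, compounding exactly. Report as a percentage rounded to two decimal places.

8.97%

Compound the nominal returns: 1.0490 × 1.1414 = 1.197329.
Compound inflation: 1.0240 × 1.0730 = 1.098752.
Deflate: 1.197329 / 1.098752 = 1.089717.
Total real return = 1.089717 − 1 → 8.97%.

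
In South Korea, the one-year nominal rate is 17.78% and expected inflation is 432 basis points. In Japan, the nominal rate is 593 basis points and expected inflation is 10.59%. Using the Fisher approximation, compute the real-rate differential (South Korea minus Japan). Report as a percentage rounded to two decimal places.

South Korea: 17.78% − 4.32% = 13.460%
Japan: 5.93% − 10.59% = -4.660%
Differential = 18.120% → 18.12%.

18.12%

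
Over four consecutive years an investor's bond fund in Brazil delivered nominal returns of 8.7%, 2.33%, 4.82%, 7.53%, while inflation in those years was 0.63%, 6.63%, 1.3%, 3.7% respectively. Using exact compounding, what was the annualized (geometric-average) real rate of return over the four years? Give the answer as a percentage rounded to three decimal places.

Compound the nominal returns: 1.0870 × 1.0233 × 1.0482 × 1.0753 = 1.25373664.
Compound inflation: 1.0063 × 1.0663 × 1.0130 × 1.0370 = 1.12718470.
Deflate: 1.25373664 / 1.12718470 = 1.11227259.
Annualized real rate = 1.11227259^(1/4) − 1 = 2.6958% → 2.696%.

2.696%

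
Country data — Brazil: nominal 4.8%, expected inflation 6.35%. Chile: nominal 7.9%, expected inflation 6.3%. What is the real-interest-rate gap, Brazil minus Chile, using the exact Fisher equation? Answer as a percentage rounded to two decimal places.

-2.96%

Brazil: (1 + 0.0480)/(1 + 0.0635) − 1 = -1.4575%
Chile: (1 + 0.0790)/(1 + 0.0630) − 1 = 1.5052%
Differential = -1.4575% − 1.5052% = -2.9626% → -2.96%.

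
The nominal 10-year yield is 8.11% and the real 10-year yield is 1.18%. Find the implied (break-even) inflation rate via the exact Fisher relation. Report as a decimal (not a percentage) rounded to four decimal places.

(1 + π) = (1 + i)/(1 + r) = 1.08110 / 1.01180 = 1.068492
Break-even inflation = 1.068492 − 1 → 0.0685.

0.0685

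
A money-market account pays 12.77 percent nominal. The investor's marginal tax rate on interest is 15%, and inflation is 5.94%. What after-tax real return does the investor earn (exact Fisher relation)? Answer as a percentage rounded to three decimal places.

After-tax nominal return = 12.77% × (1 − 0.15) = 10.8545%.
1 + r = 1.108545 / 1.05940 = 1.046389
After-tax real rate = 1.046389 − 1 → 4.639%.

4.639%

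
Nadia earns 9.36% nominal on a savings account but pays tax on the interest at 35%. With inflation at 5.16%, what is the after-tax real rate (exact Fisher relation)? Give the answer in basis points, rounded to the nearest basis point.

88 basis points

After-tax nominal return = 9.36% × (1 − 0.35) = 6.0840%.
1 + r = 1.06084 / 1.05160 = 1.008787
After-tax real rate = 1.008787 − 1 → 88 basis points.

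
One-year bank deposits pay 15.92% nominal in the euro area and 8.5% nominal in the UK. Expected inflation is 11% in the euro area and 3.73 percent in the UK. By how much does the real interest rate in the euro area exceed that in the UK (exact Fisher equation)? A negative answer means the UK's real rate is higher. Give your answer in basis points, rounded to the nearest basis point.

-17 basis points

The euro area: (1 + 0.1592)/(1 + 0.1100) − 1 = 4.4324%
The UK: (1 + 0.0850)/(1 + 0.0373) − 1 = 4.5985%
Differential = 4.4324% − 4.5985% = -0.1660% → -17 basis points.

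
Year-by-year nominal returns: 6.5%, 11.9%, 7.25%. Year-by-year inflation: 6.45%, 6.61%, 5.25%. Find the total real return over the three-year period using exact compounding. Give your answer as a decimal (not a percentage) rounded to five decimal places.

0.07007

Nominal growth factor = 1.0650 × 1.1190 × 1.0725 = 1.278136
Price-level growth factor = 1.0645 × 1.0661 × 1.0525 = 1.194444
Real growth factor = 1.278136 / 1.194444 = 1.070068
Total real return = 1.070068 − 1 → 0.07007.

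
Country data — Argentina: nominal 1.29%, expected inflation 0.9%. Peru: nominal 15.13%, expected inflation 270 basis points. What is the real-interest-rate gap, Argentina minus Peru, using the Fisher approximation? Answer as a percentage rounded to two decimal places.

-12.04%

Argentina: 1.29% − 0.9% = 0.390%
Peru: 15.13% − 2.7% = 12.430%
Differential = -12.040% → -12.04%.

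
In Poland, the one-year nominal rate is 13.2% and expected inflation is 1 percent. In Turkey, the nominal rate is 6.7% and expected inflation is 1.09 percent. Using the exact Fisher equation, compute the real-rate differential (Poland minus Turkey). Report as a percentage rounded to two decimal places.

Poland: (1 + 0.1320)/(1 + 0.0100) − 1 = 12.0792%
Turkey: (1 + 0.0670)/(1 + 0.0109) − 1 = 5.5495%
Differential = 12.0792% − 5.5495% = 6.5297% → 6.53%.

6.53%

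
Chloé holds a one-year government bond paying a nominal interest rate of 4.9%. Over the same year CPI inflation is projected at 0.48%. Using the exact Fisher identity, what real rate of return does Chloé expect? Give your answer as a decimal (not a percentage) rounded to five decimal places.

By the Fisher identity, 1 + r = (1 + i)/(1 + π).
1 + r = 1.04900 / 1.00480 = 1.043989
r = 1.043989 − 1 = 4.3989%, i.e. 0.04399.

0.04399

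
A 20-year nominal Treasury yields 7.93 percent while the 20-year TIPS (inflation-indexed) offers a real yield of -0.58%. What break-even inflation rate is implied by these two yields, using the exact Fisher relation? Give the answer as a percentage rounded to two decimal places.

8.56%

(1 + π) = (1 + i)/(1 + r) = 1.07930 / 0.99420 = 1.085596
Break-even inflation = 1.085596 − 1 → 8.56%.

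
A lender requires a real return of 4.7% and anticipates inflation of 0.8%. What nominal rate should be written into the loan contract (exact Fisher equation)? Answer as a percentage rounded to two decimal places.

(1 + i) = (1 + r)(1 + π) = 1.04700 × 1.00800 = 1.055376
i = 1.055376 − 1, so the required nominal rate is 5.54%.

5.54%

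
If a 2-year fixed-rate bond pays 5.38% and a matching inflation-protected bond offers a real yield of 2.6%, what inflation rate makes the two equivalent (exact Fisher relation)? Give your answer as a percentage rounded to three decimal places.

(1 + π) = (1 + i)/(1 + r) = 1.05380 / 1.02600 = 1.027096
Break-even inflation = 1.027096 − 1 → 2.710%.

2.710%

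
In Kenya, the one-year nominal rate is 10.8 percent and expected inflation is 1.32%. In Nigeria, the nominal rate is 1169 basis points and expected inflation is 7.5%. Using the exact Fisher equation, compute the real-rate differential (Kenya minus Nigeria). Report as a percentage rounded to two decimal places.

Kenya: (1 + 0.1080)/(1 + 0.0132) − 1 = 9.3565%
Nigeria: (1 + 0.1169)/(1 + 0.0750) − 1 = 3.8977%
Differential = 9.3565% − 3.8977% = 5.4588% → 5.46%.

5.46%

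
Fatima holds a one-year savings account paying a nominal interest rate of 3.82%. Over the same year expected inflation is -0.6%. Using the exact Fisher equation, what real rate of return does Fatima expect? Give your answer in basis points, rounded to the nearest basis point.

445 basis points

By the Fisher equation, 1 + r = (1 + i)/(1 + π).
1 + r = 1.03820 / 0.99400 = 1.044467
r = 1.044467 − 1 = 4.4467%, i.e. 445 basis points.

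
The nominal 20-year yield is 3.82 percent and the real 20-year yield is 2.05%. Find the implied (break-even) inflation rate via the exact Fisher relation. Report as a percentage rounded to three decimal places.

1.734%

(1 + π) = (1 + i)/(1 + r) = 1.03820 / 1.02050 = 1.017344
Break-even inflation = 1.017344 − 1 → 1.734%.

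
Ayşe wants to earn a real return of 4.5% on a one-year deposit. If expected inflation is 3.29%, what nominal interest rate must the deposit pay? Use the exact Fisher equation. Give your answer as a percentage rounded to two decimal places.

(1 + i) = (1 + r)(1 + π) = 1.04500 × 1.03290 = 1.0793805
i = 1.0793805 − 1, so the required nominal rate is 7.94%.

7.94%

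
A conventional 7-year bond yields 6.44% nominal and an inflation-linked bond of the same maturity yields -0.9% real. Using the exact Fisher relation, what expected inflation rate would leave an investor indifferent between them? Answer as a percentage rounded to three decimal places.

(1 + π) = (1 + i)/(1 + r) = 1.06440 / 0.99100 = 1.074067
Break-even inflation = 1.074067 − 1 → 7.407%.

7.407%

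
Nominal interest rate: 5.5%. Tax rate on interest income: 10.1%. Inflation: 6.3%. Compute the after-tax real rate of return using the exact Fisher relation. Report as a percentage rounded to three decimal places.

-1.275%

After-tax nominal return = 5.5% × (1 − 0.101) = 4.9445%.
1 + r = 1.049445 / 1.06300 = 0.987248
After-tax real rate = 0.987248 − 1 → -1.275%.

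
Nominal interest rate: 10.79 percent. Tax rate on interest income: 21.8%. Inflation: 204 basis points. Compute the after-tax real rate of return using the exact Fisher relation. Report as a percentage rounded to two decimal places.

6.27%

After-tax nominal return = 10.79% × (1 − 0.218) = 8.43778%.
1 + r = 1.0843778 / 1.02040 = 1.062699
After-tax real rate = 1.062699 − 1 → 6.27%.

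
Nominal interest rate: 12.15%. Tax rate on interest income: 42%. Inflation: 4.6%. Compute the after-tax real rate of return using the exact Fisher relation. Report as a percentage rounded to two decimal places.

2.34%

After-tax nominal return = 12.15% × (1 − 0.42) = 7.0470%.
1 + r = 1.07047 / 1.04600 = 1.023394
After-tax real rate = 1.023394 − 1 → 2.34%.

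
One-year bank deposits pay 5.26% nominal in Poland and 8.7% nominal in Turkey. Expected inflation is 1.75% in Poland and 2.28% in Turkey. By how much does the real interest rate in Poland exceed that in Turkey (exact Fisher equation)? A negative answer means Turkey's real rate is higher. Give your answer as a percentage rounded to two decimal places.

-2.83%

Poland: (1 + 0.0526)/(1 + 0.0175) − 1 = 3.4496%
Turkey: (1 + 0.0870)/(1 + 0.0228) − 1 = 6.2769%
Differential = 3.4496% − 6.2769% = -2.8273% → -2.83%.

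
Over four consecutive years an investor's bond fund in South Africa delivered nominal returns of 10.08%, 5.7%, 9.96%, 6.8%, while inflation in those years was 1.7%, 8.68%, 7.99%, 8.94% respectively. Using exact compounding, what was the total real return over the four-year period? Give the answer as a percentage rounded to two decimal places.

5.09%

Nominal growth factor = 1.1008 × 1.0570 × 1.0996 × 1.0680 = 1.366436
Price-level growth factor = 1.0170 × 1.0868 × 1.0799 × 1.0894 = 1.300294
Real growth factor = 1.366436 / 1.300294 = 1.050867
Total real return = 1.050867 − 1 → 5.09%.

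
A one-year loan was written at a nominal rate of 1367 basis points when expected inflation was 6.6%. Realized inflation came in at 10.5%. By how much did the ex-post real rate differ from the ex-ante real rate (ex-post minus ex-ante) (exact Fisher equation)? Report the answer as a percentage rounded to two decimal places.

-3.76%

Ex-ante: (1 + 0.1367)/(1 + 0.0660) − 1 = 6.6323%
Ex-post: (1 + 0.1367)/(1 + 0.1050) − 1 = 2.8688%
Difference (ex-post − ex-ante) = -3.7635% → -3.76%.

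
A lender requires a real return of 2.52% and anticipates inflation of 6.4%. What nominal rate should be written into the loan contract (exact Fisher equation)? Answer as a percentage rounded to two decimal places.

(1 + i) = (1 + r)(1 + π) = 1.02520 × 1.06400 = 1.0908128
i = 1.0908128 − 1, so the required nominal rate is 9.08%.

9.08%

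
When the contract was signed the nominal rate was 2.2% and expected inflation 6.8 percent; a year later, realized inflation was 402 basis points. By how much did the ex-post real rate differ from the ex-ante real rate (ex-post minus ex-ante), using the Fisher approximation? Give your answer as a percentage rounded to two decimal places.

Ex-ante: 2.2% − 6.8% = -4.600%
Ex-post: 2.2% − 4.02% = -1.820%
Difference (ex-post − ex-ante) = 2.7800% → 2.78%.

2.78%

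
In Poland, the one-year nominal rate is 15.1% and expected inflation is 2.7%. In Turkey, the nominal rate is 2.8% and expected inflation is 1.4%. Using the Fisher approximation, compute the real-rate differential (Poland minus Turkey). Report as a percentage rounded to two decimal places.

Poland: 15.1% − 2.7% = 12.400%
Turkey: 2.8% − 1.4% = 1.400%
Differential = 11.000% → 11.00%.

11.00%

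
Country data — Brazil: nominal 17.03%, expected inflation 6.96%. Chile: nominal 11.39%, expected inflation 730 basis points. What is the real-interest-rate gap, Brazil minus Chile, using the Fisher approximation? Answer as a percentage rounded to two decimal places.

5.98%

Brazil: 17.03% − 6.96% = 10.070%
Chile: 11.39% − 7.3% = 4.090%
Differential = 5.980% → 5.98%.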